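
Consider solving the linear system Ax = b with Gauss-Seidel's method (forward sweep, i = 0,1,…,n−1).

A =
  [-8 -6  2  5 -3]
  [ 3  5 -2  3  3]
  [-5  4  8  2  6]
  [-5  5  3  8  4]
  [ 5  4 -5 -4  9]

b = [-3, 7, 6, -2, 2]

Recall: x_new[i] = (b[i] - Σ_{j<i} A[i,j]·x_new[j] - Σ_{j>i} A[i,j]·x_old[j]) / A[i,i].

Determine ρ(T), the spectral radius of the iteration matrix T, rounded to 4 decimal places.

1.2546

Let D = diag(-8, 5, 8, 8, 9); L, U the strict triangles.
Gauss-Seidel: T = -(D+L)⁻¹U, row 0 first, T[0,4] = -(-3)/(-8) = -0.3750; later rows by forward substitution.
  T[0,:] = [+0.0000, -0.7500, +0.2500, +0.6250, -0.3750]
  T[1,:] = [+0.0000, +0.4500, +0.2500, -0.9750, -0.3750]
  T[2,:] = [+0.0000, -0.6938, +0.0312, +0.6281, -0.7969]
  T[3,:] = [+0.0000, -0.4898, -0.0117, +0.7645, -0.2012]
  T[4,:] = [+0.0000, -0.3865, -0.2378, +0.7748, -0.1571]
|eigenvalues of T|: 1.2546, 0.4376, 0.1948, 0.1948, 0.0000.
ρ(T) = max|λ| = 1.2546; 1.2546 > 1 ⇒ diverges.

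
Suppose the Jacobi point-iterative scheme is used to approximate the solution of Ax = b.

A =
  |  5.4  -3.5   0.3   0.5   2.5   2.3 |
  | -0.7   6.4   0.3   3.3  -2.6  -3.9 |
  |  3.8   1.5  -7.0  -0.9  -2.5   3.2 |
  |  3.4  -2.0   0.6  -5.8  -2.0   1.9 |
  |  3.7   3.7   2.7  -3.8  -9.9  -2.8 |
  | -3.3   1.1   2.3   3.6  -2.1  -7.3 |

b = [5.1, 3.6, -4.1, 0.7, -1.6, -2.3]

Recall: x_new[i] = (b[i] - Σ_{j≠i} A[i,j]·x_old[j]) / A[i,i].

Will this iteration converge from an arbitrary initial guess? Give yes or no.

no

Let D = diag(5.4, 6.4, -7, -5.8, -9.9, -7.3); L, U the strict triangles.
T_J = -D⁻¹(L+U): T[4,2] = -(2.7)/(-9.9) = +0.2727; T[4,4] = 0.
  T[0,:] = [+0.0000, +0.6481, -0.0556, -0.0926, -0.4630, -0.4259]
  T[1,:] = [+0.1094, +0.0000, -0.0469, -0.5156, +0.4062, +0.6094]
  T[2,:] = [+0.5429, +0.2143, +0.0000, -0.1286, -0.3571, +0.4571]
  T[3,:] = [+0.5862, -0.3448, +0.1034, +0.0000, -0.3448, +0.3276]
  T[4,:] = [+0.3737, +0.3737, +0.2727, -0.3838, +0.0000, -0.2828]
  T[5,:] = [-0.4521, +0.1507, +0.3151, +0.4932, -0.2877, +0.0000]
moduli |λ_i(T)| = 1.2155, 0.7202, 0.6663, 0.6366, 0.6366, 0.1480.
ρ = 1.2155; 1.2155 > 1: divergent.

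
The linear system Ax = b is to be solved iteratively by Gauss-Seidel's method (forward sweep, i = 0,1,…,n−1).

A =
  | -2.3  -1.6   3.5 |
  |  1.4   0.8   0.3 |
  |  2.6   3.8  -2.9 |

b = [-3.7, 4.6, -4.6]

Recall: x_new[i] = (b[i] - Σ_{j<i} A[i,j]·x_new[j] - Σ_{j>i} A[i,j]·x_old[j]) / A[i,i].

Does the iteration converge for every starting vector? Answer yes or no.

no

Write A = D+L+U with D = diag(-2.3, 0.8, -2.9).
GS T = -(D+L)⁻¹U: row 0 first, T[0,2] = -(3.5)/(-2.3) = +1.5217; later rows by forward substitution.
  T[0,:] = [+0.0000, -0.6957, +1.5217]
  T[1,:] = [+0.0000, +1.2174, -3.0380]
  T[2,:] = [+0.0000, +0.9715, -2.6166]
|roots of det(T-λI)|: 1.5501, 0.1509, 0.0000.
spectral radius ρ = 1.5501; 1.5501 > 1, so it fails to converge.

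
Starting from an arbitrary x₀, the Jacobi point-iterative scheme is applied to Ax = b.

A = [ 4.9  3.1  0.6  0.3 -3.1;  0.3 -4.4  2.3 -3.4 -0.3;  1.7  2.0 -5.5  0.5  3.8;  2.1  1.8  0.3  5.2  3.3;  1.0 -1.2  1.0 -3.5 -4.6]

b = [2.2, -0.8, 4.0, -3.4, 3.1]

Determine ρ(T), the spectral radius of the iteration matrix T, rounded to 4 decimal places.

Write A = D+L+U with D = diag(4.9, -4.4, -5.5, 5.2, -4.6).
T_J = -D⁻¹(L+U): T[4,2] = -(1)/(-4.6) = +0.2174; T[4,4] = 0.
  T[0,:] = [+0.0000  -0.6327  -0.1224  -0.0612  +0.6327]
  T[1,:] = [+0.0682  +0.0000  +0.5227  -0.7727  -0.0682]
  T[2,:] = [+0.3091  +0.3636  +0.0000  +0.0909  +0.6909]
  T[3,:] = [-0.4038  -0.3462  -0.0577  +0.0000  -0.6346]
  T[4,:] = [+0.2174  -0.2609  +0.2174  -0.7609  +0.0000]
|λ(T)| sorted: 1.1402, 0.7656, 0.7656, 0.2588, 0.0738.
spectral radius ρ = 1.1402; 1.1402 > 1: divergent.

1.1402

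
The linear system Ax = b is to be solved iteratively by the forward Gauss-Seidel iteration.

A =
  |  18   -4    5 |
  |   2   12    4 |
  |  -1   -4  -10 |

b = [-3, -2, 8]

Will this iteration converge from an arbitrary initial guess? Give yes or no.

Write A = D+L+U with D = diag(18, 12, -10).
GS T = -(D+L)⁻¹U: row 0 first, T[0,2] = -(5)/(18) = -0.2778; later rows by forward substitution.
  T[0,:] = [+0.0000, +0.2222, -0.2778]
  T[1,:] = [+0.0000, -0.0370, -0.2870]
  T[2,:] = [+0.0000, -0.0074, +0.1426]
moduli |λ_i(T)| = 0.1537, 0.0482, 0.0000.
ρ = 0.1537; 0.1537 < 1: convergent.

yes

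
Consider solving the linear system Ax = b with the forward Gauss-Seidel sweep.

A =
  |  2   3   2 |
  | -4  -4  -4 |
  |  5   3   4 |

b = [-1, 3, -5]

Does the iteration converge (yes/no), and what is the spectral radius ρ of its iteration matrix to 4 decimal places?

no, ρ = 1.5000

A = D + L + U where D = diag(2, -4, 4).
Gauss-Seidel: T = -(D+L)⁻¹U, row 0 first, T[0,2] = -(2)/(2) = -1.0000; later rows by forward substitution.
  T[0,:] = [+0.0000  -1.5000  -1.0000]
  T[1,:] = [+0.0000  +1.5000  -0.0000]
  T[2,:] = [+0.0000  +0.7500  +1.2500]
moduli |λ_i(T)| = 1.5000, 1.2500, 0.0000.
ρ = 1.5000; 1.5000 > 1, so it fails to converge.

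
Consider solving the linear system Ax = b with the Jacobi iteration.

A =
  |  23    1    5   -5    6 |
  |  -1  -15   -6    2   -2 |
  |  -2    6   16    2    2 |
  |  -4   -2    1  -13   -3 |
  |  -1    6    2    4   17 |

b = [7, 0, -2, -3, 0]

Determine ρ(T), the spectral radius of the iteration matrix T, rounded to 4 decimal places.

Split A = D + L + U, D = diag(23, -15, 16, -13, 17).
Jacobi: T = -D⁻¹(L+U), T[2,1] = -(6)/(16) = -0.3750; T[2,2] = 0.
  T[0,:] = [+0.0000  -0.0435  -0.2174  +0.2174  -0.2609]
  T[1,:] = [-0.0667  +0.0000  -0.4000  +0.1333  -0.1333]
  T[2,:] = [+0.1250  -0.3750  +0.0000  -0.1250  -0.1250]
  T[3,:] = [-0.3077  -0.1538  +0.0769  +0.0000  -0.2308]
  T[4,:] = [+0.0588  -0.3529  -0.1176  -0.2353  +0.0000]
|roots of det(T-λI)|: 0.5275, 0.2848, 0.2848, 0.2670, 0.0069.
ρ(T) = max|λ| = 0.5275; 0.5275 < 1: convergent.

0.5275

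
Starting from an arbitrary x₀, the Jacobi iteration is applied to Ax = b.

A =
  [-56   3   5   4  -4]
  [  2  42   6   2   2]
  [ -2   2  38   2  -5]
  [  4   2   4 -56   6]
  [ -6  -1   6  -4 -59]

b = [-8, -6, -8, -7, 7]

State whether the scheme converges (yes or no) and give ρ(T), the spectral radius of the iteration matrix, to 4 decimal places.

Write A = D+L+U with D = diag(-56, 42, 38, -56, -59).
Jacobi: T = -D⁻¹(L+U), T[4,2] = -(6)/(-59) = +0.1017; T[4,4] = 0.
  T[0,:] = [+0.0000 +0.0536 +0.0893 +0.0714 -0.0714]
  T[1,:] = [-0.0476 +0.0000 -0.1429 -0.0476 -0.0476]
  T[2,:] = [+0.0526 -0.0526 +0.0000 -0.0526 +0.1316]
  T[3,:] = [+0.0714 +0.0357 +0.0714 +0.0000 +0.1071]
  T[4,:] = [-0.1017 -0.0169 +0.1017 -0.0678 +0.0000]
moduli |λ_i(T)| = 0.2011, 0.1307, 0.0855, 0.0855, 0.0065.
ρ = 0.2011; 0.2011 < 1: convergent.

yes, ρ = 0.2011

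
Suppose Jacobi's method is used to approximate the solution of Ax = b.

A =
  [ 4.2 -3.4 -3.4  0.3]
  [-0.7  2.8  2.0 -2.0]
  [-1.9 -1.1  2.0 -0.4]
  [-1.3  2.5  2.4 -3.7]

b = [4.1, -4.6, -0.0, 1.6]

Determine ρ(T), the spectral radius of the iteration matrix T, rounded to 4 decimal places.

1.2847

A = D + L + U where D = diag(4.2, 2.8, 2, -3.7).
Jacobi: T = -D⁻¹(L+U), T[0,2] = -(-3.4)/(4.2) = +0.8095; T[0,0] = 0.
  T[0,:] = [+0.0000 +0.8095 +0.8095 -0.0714]
  T[1,:] = [+0.2500 +0.0000 -0.7143 +0.7143]
  T[2,:] = [+0.9500 +0.5500 +0.0000 +0.2000]
  T[3,:] = [-0.3514 +0.6757 +0.6486 +0.0000]
eigenvalue magnitudes: 1.2847, 0.7287, 0.7287, 0.0713.
ρ(T) = max|λ| = 1.2847; 1.2847 > 1 ⇒ diverges.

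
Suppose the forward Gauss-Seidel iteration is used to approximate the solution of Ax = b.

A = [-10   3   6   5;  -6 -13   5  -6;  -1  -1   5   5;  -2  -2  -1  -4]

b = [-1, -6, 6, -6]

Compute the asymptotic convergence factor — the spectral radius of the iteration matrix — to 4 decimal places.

0.9418

Split A = D + L + U, D = diag(-10, -13, 5, -4).
GS T = -(D+L)⁻¹U: row 0 first, T[0,1] = -(3)/(-10) = +0.3000; later rows by forward substitution.
  T[0,:] = [+0.0000  +0.3000  +0.6000  +0.5000]
  T[1,:] = [+0.0000  -0.1385  +0.1077  -0.6923]
  T[2,:] = [+0.0000  +0.0323  +0.1415  -1.0385]
  T[3,:] = [+0.0000  -0.0888  -0.3892  +0.3558]
eigenvalue magnitudes: 0.9418, 0.4453, 0.1376, 0.0000.
ρ = 0.9418; 0.9418 < 1 ⇒ converges.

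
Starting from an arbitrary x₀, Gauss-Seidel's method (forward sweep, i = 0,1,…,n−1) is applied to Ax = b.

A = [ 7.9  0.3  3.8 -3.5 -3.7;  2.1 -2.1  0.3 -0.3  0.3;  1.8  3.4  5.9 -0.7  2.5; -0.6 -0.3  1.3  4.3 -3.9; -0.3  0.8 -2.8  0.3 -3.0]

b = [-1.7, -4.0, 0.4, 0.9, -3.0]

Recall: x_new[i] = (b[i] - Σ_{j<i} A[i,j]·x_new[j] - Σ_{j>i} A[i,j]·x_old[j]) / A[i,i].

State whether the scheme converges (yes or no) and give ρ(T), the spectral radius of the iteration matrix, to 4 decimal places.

no, ρ = 1.6179

A = D + L + U where D = diag(7.9, -2.1, 5.9, 4.3, -3).
Gauss-Seidel: T = -(D+L)⁻¹U, row 0 first, T[0,3] = -(-3.5)/(7.9) = +0.4430; later rows by forward substitution.
  T[0,:] = [+0.0000 -0.0380 -0.4810 +0.4430 +0.4684]
  T[1,:] = [+0.0000 -0.0380 -0.3382 +0.3002 +0.6112]
  T[2,:] = [+0.0000 +0.0335 +0.3416 -0.1895 -0.9188]
  T[3,:] = [+0.0000 -0.0181 -0.1940 +0.1401 +1.2928]
  T[4,:] = [+0.0000 -0.0394 -0.3803 +0.2266 +1.1030]
eigenvalue magnitudes: 1.6179, 0.1117, 0.0296, 0.0109, 0.0000.
spectral radius ρ = 1.6179; 1.6179 > 1 ⇒ diverges.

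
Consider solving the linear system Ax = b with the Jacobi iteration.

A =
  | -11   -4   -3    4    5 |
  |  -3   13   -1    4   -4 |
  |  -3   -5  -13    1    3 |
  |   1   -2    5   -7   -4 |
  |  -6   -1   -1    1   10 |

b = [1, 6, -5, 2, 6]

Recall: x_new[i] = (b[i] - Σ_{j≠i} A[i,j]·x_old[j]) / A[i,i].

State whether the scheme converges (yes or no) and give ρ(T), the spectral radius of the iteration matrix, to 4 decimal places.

yes, ρ = 0.8226

Split A = D + L + U, D = diag(-11, 13, -13, -7, 10).
Jacobi T = -D⁻¹(L+U): T[3,2] = -(5)/(-7) = +0.7143; T[3,3] = 0.
  T[0,:] = [+0.0000, -0.3636, -0.2727, +0.3636, +0.4545]
  T[1,:] = [+0.2308, +0.0000, +0.0769, -0.3077, +0.3077]
  T[2,:] = [-0.2308, -0.3846, +0.0000, +0.0769, +0.2308]
  T[3,:] = [+0.1429, -0.2857, +0.7143, +0.0000, -0.5714]
  T[4,:] = [+0.6000, +0.1000, +0.1000, -0.1000, +0.0000]
moduli |λ_i(T)| = 0.8226, 0.6323, 0.6323, 0.1566, 0.1566.
ρ = 0.8226; 0.8226 < 1 ⇒ converges.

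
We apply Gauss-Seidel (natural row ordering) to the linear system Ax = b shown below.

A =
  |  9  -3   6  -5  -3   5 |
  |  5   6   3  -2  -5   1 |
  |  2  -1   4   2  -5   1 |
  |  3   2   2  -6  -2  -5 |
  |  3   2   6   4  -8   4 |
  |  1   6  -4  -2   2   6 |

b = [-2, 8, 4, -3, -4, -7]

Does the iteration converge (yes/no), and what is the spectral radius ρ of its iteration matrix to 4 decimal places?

no, ρ = 1.2232

A = D + L + U where D = diag(9, 6, 4, -6, -8, 6).
T_GS = -(D+L)⁻¹U: row 0 first, T[0,4] = -(-3)/(9) = +0.3333; later rows by forward substitution.
  T[0,:] = [+0.0000, +0.3333, -0.6667, +0.5556, +0.3333, -0.5556]
  T[1,:] = [+0.0000, -0.2778, +0.0556, -0.1296, +0.5556, +0.2963]
  T[2,:] = [+0.0000, -0.2361, +0.3472, -0.8102, +1.2222, +0.1019]
  T[3,:] = [+0.0000, -0.0046, -0.1991, -0.0355, +0.4259, -0.9784]
  T[4,:] = [+0.0000, -0.1238, -0.0752, -0.4495, +1.3935, -0.0471]
  T[5,:] = [+0.0000, +0.1046, +0.2458, -0.3651, -0.1188, -0.4462]
eigenvalue magnitudes: 1.2232, 0.8602, 0.7198, 0.1259, 0.0243, 0.0000.
ρ(T) = max|λ| = 1.2232; 1.2232 > 1: divergent.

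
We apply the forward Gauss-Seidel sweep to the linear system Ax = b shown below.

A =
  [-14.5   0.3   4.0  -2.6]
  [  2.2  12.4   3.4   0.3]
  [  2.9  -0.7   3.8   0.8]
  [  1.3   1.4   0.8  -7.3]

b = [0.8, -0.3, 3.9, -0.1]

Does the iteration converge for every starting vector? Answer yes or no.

yes

A = D + L + U where D = diag(-14.5, 12.4, 3.8, -7.3).
Gauss-Seidel: T = -(D+L)⁻¹U, row 0 first, T[0,3] = -(-2.6)/(-14.5) = -0.1793; later rows by forward substitution.
  T[0,:] = [+0.0000, +0.0207, +0.2759, -0.1793]
  T[1,:] = [+0.0000, -0.0037, -0.3231, +0.0076]
  T[2,:] = [+0.0000, -0.0165, -0.2701, -0.0723]
  T[3,:] = [+0.0000, +0.0012, -0.0424, -0.0384]
|eigenvalues of T|: 0.2994, 0.0338, 0.0210, 0.0000.
spectral radius ρ = 0.2994; 0.2994 < 1 ⇒ converges.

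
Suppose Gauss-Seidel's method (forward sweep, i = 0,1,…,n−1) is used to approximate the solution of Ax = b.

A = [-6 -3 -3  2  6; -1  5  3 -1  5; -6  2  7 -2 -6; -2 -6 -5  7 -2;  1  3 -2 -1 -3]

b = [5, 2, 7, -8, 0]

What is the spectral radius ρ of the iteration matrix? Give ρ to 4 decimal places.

Diagonal D = diag(-6, 5, 7, 7, -3); L, U strict lower/upper.
T_GS = -(D+L)⁻¹U: row 0 first, T[0,1] = -(-3)/(-6) = -0.5000; later rows by forward substitution.
  T[0,:] = [+0.0000  -0.5000  -0.5000  +0.3333  +1.0000]
  T[1,:] = [+0.0000  -0.1000  -0.7000  +0.2667  -0.8000]
  T[2,:] = [+0.0000  -0.4000  -0.2286  +0.4952  +1.9429]
  T[3,:] = [+0.0000  -0.5143  -0.9061  +0.6776  +1.2735]
  T[4,:] = [+0.0000  +0.1714  -0.4122  -0.1782  -2.1864]
|eigenvalues of T|: 1.5463, 0.2849, 0.2849, 0.0651, 0.0000.
spectral radius ρ = 1.5463; 1.5463 > 1, so it fails to converge.

1.5463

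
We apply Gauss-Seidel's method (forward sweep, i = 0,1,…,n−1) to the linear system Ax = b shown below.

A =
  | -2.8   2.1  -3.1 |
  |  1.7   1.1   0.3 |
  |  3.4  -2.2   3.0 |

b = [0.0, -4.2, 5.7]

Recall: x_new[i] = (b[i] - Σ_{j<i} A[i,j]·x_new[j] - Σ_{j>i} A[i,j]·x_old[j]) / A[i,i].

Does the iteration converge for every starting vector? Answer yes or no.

A = D + L + U where D = diag(-2.8, 1.1, 3).
T_GS = -(D+L)⁻¹U: row 0 first, T[0,1] = -(2.1)/(-2.8) = +0.7500; later rows by forward substitution.
  T[0,:] = [+0.0000 +0.7500 -1.1071]
  T[1,:] = [+0.0000 -1.1591 +1.4383]
  T[2,:] = [+0.0000 -1.7000 +2.3095]
moduli |λ_i(T)| = 1.3253, 0.1749, 0.0000.
ρ = 1.3253; 1.3253 > 1, so it fails to converge.

no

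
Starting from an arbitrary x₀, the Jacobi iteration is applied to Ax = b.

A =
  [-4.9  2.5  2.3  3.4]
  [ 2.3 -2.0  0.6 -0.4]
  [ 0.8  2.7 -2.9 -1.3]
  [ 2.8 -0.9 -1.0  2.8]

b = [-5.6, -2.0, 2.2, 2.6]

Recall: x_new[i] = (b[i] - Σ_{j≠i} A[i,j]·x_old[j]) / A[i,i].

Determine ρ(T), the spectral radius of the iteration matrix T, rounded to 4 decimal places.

Diagonal D = diag(-4.9, -2, -2.9, 2.8); L, U strict lower/upper.
Jacobi T = -D⁻¹(L+U): T[2,1] = -(2.7)/(-2.9) = +0.9310; T[2,2] = 0.
  T[0,:] = [+0.0000  +0.5102  +0.4694  +0.6939]
  T[1,:] = [+1.1500  +0.0000  +0.3000  -0.2000]
  T[2,:] = [+0.2759  +0.9310  +0.0000  -0.4483]
  T[3,:] = [-1.0000  +0.3214  +0.3571  +0.0000]
|roots of det(T-λI)|: 1.1951, 0.9984, 0.9984, 0.5440.
ρ = 1.1951; 1.1951 > 1, so it fails to converge.

1.1951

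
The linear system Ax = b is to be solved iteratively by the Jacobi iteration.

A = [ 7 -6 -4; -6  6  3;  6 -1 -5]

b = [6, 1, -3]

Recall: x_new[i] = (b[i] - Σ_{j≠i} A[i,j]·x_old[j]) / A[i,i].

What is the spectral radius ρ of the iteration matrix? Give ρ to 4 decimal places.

Diagonal D = diag(7, 6, -5); L, U strict lower/upper.
Jacobi T = -D⁻¹(L+U): T[0,1] = -(-6)/(7) = +0.8571; T[0,0] = 0.
  T[0,:] = [+0.0000 +0.8571 +0.5714]
  T[1,:] = [+1.0000 +0.0000 -0.5000]
  T[2,:] = [+1.2000 -0.2000 +0.0000]
|eigenvalues of T|: 1.4418, 1.0103, 0.4315.
ρ(T) = max|λ| = 1.4418; 1.4418 > 1: divergent.

1.4418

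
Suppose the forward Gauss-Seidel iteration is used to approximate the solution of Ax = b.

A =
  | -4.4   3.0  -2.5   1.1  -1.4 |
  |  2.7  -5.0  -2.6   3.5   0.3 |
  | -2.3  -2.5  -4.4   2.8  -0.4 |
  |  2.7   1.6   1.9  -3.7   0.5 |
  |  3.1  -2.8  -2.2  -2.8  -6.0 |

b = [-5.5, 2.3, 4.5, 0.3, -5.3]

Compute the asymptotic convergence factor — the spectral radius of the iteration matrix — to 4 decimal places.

1.5322

Split A = D + L + U, D = diag(-4.4, -5, -4.4, -3.7, -6).
Gauss-Seidel: T = -(D+L)⁻¹U, row 0 first, T[0,1] = -(3)/(-4.4) = +0.6818; later rows by forward substitution.
  T[0,:] = [+0.0000  +0.6818  -0.5682  +0.2500  -0.3182]
  T[1,:] = [+0.0000  +0.3682  -0.8268  +0.8350  -0.1118]
  T[2,:] = [+0.0000  -0.5656  +0.7668  +0.0312  +0.1389]
  T[3,:] = [+0.0000  +0.3663  -0.3784  +0.5596  -0.0741]
  T[4,:] = [+0.0000  +0.2169  -0.0123  -0.5331  -0.1286]
|λ(T)| sorted: 1.5322, 0.4079, 0.2860, 0.0881, 0.0000.
spectral radius ρ = 1.5322; 1.5322 > 1: divergent.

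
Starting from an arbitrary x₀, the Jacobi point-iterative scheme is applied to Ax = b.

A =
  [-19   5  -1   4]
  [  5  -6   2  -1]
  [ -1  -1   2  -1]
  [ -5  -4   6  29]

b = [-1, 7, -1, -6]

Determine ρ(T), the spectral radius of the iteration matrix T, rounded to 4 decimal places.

0.6216

Let D = diag(-19, -6, 2, 29); L, U the strict triangles.
Jacobi: T = -D⁻¹(L+U), T[0,3] = -(4)/(-19) = +0.2105; T[0,0] = 0.
  T[0,:] = [+0.0000 +0.2632 -0.0526 +0.2105]
  T[1,:] = [+0.8333 +0.0000 +0.3333 -0.1667]
  T[2,:] = [+0.5000 +0.5000 +0.0000 +0.5000]
  T[3,:] = [+0.1724 +0.1379 -0.2069 +0.0000]
|eigenvalues of T|: 0.6216, 0.4634, 0.2088, 0.2088.
ρ(T) = max|λ| = 0.6216; 0.6216 < 1 ⇒ converges.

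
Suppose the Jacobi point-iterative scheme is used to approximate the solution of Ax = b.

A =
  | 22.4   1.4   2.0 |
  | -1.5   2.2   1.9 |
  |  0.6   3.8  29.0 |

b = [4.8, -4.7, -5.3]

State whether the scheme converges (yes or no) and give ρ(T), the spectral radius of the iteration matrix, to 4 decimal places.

Diagonal D = diag(22.4, 2.2, 29); L, U strict lower/upper.
Jacobi: T = -D⁻¹(L+U), T[0,1] = -(1.4)/(22.4) = -0.0625; T[0,0] = 0.
  T[0,:] = [+0.0000 -0.0625 -0.0893]
  T[1,:] = [+0.6818 +0.0000 -0.8636]
  T[2,:] = [-0.0207 -0.1310 +0.0000]
|λ(T)| sorted: 0.3077, 0.1910, 0.1167.
ρ(T) = max|λ| = 0.3077; 0.3077 < 1 ⇒ converges.

yes, ρ = 0.3077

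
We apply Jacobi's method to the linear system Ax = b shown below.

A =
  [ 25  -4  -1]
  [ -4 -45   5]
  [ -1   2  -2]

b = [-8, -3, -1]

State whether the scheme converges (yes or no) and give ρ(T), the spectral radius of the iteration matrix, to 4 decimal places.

A = D + L + U where D = diag(25, -45, -2).
Jacobi: T = -D⁻¹(L+U), T[0,1] = -(-4)/(25) = +0.1600; T[0,0] = 0.
  T[0,:] = [+0.0000  +0.1600  +0.0400]
  T[1,:] = [-0.0889  +0.0000  +0.1111]
  T[2,:] = [-0.5000  +1.0000  +0.0000]
|λ(T)| sorted: 0.3373, 0.1921, 0.1921.
spectral radius ρ = 0.3373; 0.3373 < 1: convergent.

yes, ρ = 0.3373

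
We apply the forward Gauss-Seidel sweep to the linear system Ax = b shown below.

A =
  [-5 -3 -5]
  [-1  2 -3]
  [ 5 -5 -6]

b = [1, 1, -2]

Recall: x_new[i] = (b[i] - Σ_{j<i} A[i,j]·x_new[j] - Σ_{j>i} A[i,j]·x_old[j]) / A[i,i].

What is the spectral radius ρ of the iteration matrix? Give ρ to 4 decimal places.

A = D + L + U where D = diag(-5, 2, -6).
GS T = -(D+L)⁻¹U: row 0 first, T[0,1] = -(-3)/(-5) = -0.6000; later rows by forward substitution.
  T[0,:] = [+0.0000, -0.6000, -1.0000]
  T[1,:] = [+0.0000, -0.3000, +1.0000]
  T[2,:] = [+0.0000, -0.2500, -1.6667]
eigenvalue magnitudes: 1.4491, 0.5176, 0.0000.
ρ = 1.4491; 1.4491 > 1: divergent.

1.4491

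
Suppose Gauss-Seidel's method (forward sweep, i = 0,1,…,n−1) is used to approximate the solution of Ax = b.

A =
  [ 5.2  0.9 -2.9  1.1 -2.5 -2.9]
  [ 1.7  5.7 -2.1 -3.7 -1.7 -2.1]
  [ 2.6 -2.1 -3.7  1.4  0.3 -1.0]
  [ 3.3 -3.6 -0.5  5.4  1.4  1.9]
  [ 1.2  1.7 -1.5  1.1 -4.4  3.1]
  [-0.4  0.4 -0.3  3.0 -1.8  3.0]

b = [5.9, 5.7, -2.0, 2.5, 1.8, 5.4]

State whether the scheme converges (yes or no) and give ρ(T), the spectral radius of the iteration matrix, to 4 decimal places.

Let D = diag(5.2, 5.7, -3.7, 5.4, -4.4, 3); L, U the strict triangles.
GS T = -(D+L)⁻¹U: row 0 first, T[0,2] = -(-2.9)/(5.2) = +0.5577; later rows by forward substitution.
  T[0,:] = [+0.0000 -0.1731 +0.5577 -0.2115 +0.4808 +0.5577]
  T[1,:] = [+0.0000 +0.0516 +0.2021 +0.7122 +0.1549 +0.2021]
  T[2,:] = [+0.0000 -0.1509 +0.2772 -0.1745 +0.3310 +0.0069]
  T[3,:] = [+0.0000 +0.1262 -0.1804 +0.5879 -0.4192 -0.5573]
  T[4,:] = [+0.0000 +0.0557 +0.0906 +0.4240 -0.0267 +0.7930]
  T[5,:] = [+0.0000 -0.1378 +0.3099 -0.4742 +0.4797 +1.0812]
eigenvalue magnitudes: 1.6353, 0.2315, 0.2315, 0.0819, 0.0819, 0.0000.
ρ = 1.6353; 1.6353 > 1: divergent.

no, ρ = 1.6353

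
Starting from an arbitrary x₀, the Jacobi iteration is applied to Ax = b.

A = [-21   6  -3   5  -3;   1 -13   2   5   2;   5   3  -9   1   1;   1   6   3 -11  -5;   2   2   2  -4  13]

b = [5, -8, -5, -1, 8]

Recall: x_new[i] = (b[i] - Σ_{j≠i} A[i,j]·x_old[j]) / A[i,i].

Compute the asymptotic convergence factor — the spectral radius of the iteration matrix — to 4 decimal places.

0.7150

Diagonal D = diag(-21, -13, -9, -11, 13); L, U strict lower/upper.
Jacobi: T = -D⁻¹(L+U), T[1,3] = -(5)/(-13) = +0.3846; T[1,1] = 0.
  T[0,:] = [+0.0000, +0.2857, -0.1429, +0.2381, -0.1429]
  T[1,:] = [+0.0769, +0.0000, +0.1538, +0.3846, +0.1538]
  T[2,:] = [+0.5556, +0.3333, +0.0000, +0.1111, +0.1111]
  T[3,:] = [+0.0909, +0.5455, +0.2727, +0.0000, -0.4545]
  T[4,:] = [-0.1538, -0.1538, -0.1538, +0.3077, +0.0000]
moduli |λ_i(T)| = 0.7150, 0.4997, 0.4997, 0.1953, 0.1953.
ρ(T) = max|λ| = 0.7150; 0.7150 < 1: convergent.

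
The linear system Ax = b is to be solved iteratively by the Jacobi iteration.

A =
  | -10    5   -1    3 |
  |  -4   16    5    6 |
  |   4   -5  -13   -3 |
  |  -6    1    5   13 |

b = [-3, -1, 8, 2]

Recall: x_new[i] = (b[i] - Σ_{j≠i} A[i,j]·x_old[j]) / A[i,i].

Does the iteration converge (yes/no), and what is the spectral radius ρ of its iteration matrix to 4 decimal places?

yes, ρ = 0.8636

Split A = D + L + U, D = diag(-10, 16, -13, 13).
T_J = -D⁻¹(L+U): T[1,2] = -(5)/(16) = -0.3125; T[1,1] = 0.
  T[0,:] = [+0.0000  +0.5000  -0.1000  +0.3000]
  T[1,:] = [+0.2500  +0.0000  -0.3125  -0.3750]
  T[2,:] = [+0.3077  -0.3846  +0.0000  -0.2308]
  T[3,:] = [+0.4615  -0.0769  -0.3846  +0.0000]
|roots of det(T-λI)|: 0.8636, 0.4392, 0.4392, 0.1093.
spectral radius ρ = 0.8636; 0.8636 < 1, so it converges for any x₀.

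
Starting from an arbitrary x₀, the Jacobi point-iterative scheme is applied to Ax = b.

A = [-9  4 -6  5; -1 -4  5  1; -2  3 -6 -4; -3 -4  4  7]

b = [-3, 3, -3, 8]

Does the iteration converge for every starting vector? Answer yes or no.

no

Write A = D+L+U with D = diag(-9, -4, -6, 7).
Jacobi T = -D⁻¹(L+U): T[2,1] = -(3)/(-6) = +0.5000; T[2,2] = 0.
  T[0,:] = [+0.0000, +0.4444, -0.6667, +0.5556]
  T[1,:] = [-0.2500, +0.0000, +1.2500, +0.2500]
  T[2,:] = [-0.3333, +0.5000, +0.0000, -0.6667]
  T[3,:] = [+0.4286, +0.5714, -0.5714, +0.0000]
|roots of det(T-λI)|: 1.2250, 0.8980, 0.8980, 0.4733.
ρ(T) = max|λ| = 1.2250; 1.2250 > 1: divergent.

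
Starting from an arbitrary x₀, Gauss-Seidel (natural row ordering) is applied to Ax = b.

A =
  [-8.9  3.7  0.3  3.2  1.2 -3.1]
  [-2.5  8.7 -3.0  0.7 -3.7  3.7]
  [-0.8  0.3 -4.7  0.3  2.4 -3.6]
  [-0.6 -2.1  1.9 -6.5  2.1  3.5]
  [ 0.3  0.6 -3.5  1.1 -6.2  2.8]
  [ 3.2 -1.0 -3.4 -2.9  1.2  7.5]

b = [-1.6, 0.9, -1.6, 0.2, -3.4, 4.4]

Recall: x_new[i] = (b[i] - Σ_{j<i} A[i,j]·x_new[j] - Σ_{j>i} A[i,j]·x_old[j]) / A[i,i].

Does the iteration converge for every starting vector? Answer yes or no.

yes

A = D + L + U where D = diag(-8.9, 8.7, -4.7, -6.5, -6.2, 7.5).
Gauss-Seidel: T = -(D+L)⁻¹U, row 0 first, T[0,5] = -(-3.1)/(-8.9) = -0.3483; later rows by forward substitution.
  T[0,:] = [+0.0000, +0.4157, +0.0337, +0.3596, +0.1348, -0.3483]
  T[1,:] = [+0.0000, +0.1195, +0.3545, +0.0229, +0.4640, -0.5254]
  T[2,:] = [+0.0000, -0.0631, +0.0169, +0.0041, +0.5173, -0.7402]
  T[3,:] = [+0.0000, -0.0954, -0.1127, -0.0394, +0.3119, +0.5240]
  T[4,:] = [+0.0000, +0.0504, +0.0064, +0.0103, -0.1853, +0.8947]
  T[5,:] = [+0.0000, -0.2350, -0.0041, -0.1654, +0.3891, -0.1975]
|eigenvalues of T|: 0.8835, 0.4047, 0.4047, 0.0627, 0.0627, 0.0000.
ρ = 0.8835; 0.8835 < 1 ⇒ converges.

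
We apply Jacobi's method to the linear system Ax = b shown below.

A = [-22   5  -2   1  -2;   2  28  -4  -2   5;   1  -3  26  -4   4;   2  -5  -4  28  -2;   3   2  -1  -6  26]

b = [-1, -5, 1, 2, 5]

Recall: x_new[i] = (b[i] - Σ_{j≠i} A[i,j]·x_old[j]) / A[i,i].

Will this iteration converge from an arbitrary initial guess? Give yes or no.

Diagonal D = diag(-22, 28, 26, 28, 26); L, U strict lower/upper.
T_J = -D⁻¹(L+U): T[4,1] = -(2)/(26) = -0.0769; T[4,4] = 0.
  T[0,:] = [+0.0000 +0.2273 -0.0909 +0.0455 -0.0909]
  T[1,:] = [-0.0714 +0.0000 +0.1429 +0.0714 -0.1786]
  T[2,:] = [-0.0385 +0.1154 +0.0000 +0.1538 -0.1538]
  T[3,:] = [-0.0714 +0.1786 +0.1429 +0.0000 +0.0714]
  T[4,:] = [-0.1154 -0.0769 +0.0385 +0.2308 +0.0000]
eigenvalue magnitudes: 0.2749, 0.2145, 0.2145, 0.0878, 0.0878.
ρ = 0.2749; 0.2749 < 1 ⇒ converges.

yes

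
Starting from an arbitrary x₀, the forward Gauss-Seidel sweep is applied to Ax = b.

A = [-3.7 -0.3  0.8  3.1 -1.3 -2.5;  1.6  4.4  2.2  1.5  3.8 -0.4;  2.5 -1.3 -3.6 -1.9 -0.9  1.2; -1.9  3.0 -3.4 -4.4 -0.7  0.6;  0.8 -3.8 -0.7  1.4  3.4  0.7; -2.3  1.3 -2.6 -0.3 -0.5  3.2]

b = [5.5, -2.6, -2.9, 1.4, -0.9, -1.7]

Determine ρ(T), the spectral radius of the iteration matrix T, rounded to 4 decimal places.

1.5997

Write A = D+L+U with D = diag(-3.7, 4.4, -3.6, -4.4, 3.4, 3.2).
T_GS = -(D+L)⁻¹U: row 0 first, T[0,4] = -(-1.3)/(-3.7) = -0.3514; later rows by forward substitution.
  T[0,:] = [+0.0000, -0.0811, +0.2162, +0.8378, -0.3514, -0.6757]
  T[1,:] = [+0.0000, +0.0295, -0.5786, -0.6456, -0.7359, +0.3366]
  T[2,:] = [+0.0000, -0.0670, +0.3591, +0.2872, -0.2283, -0.2574]
  T[3,:] = [+0.0000, +0.1069, -0.7654, -1.0239, -0.3327, +0.8566]
  T[4,:] = [+0.0000, -0.0058, -0.3085, -0.4379, -0.6498, -0.0764]
  T[5,:] = [+0.0000, -0.1155, +0.5623, +0.9334, -0.2718, -0.7632]
|eigenvalues of T|: 1.5997, 0.8641, 0.2348, 0.1890, 0.0082, 0.0000.
ρ = 1.5997; 1.5997 > 1, so it fails to converge.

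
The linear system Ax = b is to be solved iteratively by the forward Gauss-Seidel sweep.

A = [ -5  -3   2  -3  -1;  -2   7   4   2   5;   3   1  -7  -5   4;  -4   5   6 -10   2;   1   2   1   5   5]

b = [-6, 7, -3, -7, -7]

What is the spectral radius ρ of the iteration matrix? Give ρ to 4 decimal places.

Split A = D + L + U, D = diag(-5, 7, -7, -10, 5).
T_GS = -(D+L)⁻¹U: row 0 first, T[0,1] = -(-3)/(-5) = -0.6000; later rows by forward substitution.
  T[0,:] = [+0.0000  -0.6000  +0.4000  -0.6000  -0.2000]
  T[1,:] = [+0.0000  -0.1714  -0.4571  -0.4571  -0.7714]
  T[2,:] = [+0.0000  -0.2816  +0.1061  -1.0367  +0.3755]
  T[3,:] = [+0.0000  -0.0147  -0.3249  -0.6106  +0.1196]
  T[4,:] = [+0.0000  +0.2596  +0.4065  +1.1208  +0.1539]
eigenvalue magnitudes: 1.1521, 0.4931, 0.1313, 0.1313, 0.0000.
ρ(T) = max|λ| = 1.1521; 1.1521 > 1 ⇒ diverges.

1.1521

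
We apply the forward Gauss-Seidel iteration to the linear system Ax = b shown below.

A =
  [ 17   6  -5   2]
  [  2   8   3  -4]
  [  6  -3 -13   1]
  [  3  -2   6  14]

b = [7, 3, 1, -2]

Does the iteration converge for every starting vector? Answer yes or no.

A = D + L + U where D = diag(17, 8, -13, 14).
Gauss-Seidel: T = -(D+L)⁻¹U, row 0 first, T[0,3] = -(2)/(17) = -0.1176; later rows by forward substitution.
  T[0,:] = [+0.0000 -0.3529 +0.2941 -0.1176]
  T[1,:] = [+0.0000 +0.0882 -0.4485 +0.5294]
  T[2,:] = [+0.0000 -0.1833 +0.2393 -0.0995]
  T[3,:] = [+0.0000 +0.1668 -0.2296 +0.1435]
eigenvalue magnitudes: 0.6567, 0.2021, 0.0164, 0.0000.
spectral radius ρ = 0.6567; 0.6567 < 1: convergent.

yes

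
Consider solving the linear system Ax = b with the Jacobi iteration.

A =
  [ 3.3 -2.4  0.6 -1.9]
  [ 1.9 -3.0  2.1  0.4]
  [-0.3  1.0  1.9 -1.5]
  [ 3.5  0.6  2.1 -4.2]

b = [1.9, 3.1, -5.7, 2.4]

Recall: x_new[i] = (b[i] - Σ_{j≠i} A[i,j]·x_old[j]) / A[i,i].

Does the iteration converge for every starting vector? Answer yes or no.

Write A = D+L+U with D = diag(3.3, -3, 1.9, -4.2).
Jacobi: T = -D⁻¹(L+U), T[0,3] = -(-1.9)/(3.3) = +0.5758; T[0,0] = 0.
  T[0,:] = [+0.0000  +0.7273  -0.1818  +0.5758]
  T[1,:] = [+0.6333  +0.0000  +0.7000  +0.1333]
  T[2,:] = [+0.1579  -0.5263  +0.0000  +0.7895]
  T[3,:] = [+0.8333  +0.1429  +0.5000  +0.0000]
moduli |λ_i(T)| = 1.1623, 0.9832, 0.4667, 0.4667.
ρ = 1.1623; 1.1623 > 1: divergent.

no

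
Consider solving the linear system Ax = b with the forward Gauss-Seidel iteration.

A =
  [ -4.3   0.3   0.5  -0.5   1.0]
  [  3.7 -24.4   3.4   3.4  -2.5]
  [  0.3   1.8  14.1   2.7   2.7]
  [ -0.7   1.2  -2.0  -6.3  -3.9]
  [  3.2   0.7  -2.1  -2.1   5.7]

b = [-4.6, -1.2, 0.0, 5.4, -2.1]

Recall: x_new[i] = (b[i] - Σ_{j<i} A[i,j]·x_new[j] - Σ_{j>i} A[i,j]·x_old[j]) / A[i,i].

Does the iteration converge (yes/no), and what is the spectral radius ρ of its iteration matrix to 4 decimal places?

Split A = D + L + U, D = diag(-4.3, -24.4, 14.1, -6.3, 5.7).
GS T = -(D+L)⁻¹U: row 0 first, T[0,4] = -(1)/(-4.3) = +0.2326; later rows by forward substitution.
  T[0,:] = [+0.0000 +0.0698 +0.1163 -0.1163 +0.2326]
  T[1,:] = [+0.0000 +0.0106 +0.1570 +0.1217 -0.0672]
  T[2,:] = [+0.0000 -0.0028 -0.0225 -0.2046 -0.1879]
  T[3,:] = [+0.0000 -0.0048 +0.0241 +0.1010 -0.5980]
  T[4,:] = [+0.0000 -0.0433 -0.0840 +0.0122 -0.4119]
|λ(T)| sorted: 0.4573, 0.1660, 0.1660, 0.0514, 0.0000.
ρ = 0.4573; 0.4573 < 1, so it converges for any x₀.

yes, ρ = 0.4573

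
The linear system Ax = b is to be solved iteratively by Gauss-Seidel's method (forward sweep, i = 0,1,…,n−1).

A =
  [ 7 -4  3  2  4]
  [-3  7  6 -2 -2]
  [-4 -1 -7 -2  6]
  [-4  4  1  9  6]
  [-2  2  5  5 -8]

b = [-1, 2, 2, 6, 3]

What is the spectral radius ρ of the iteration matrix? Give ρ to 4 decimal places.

1.2990

Split A = D + L + U, D = diag(7, 7, -7, 9, -8).
T_GS = -(D+L)⁻¹U: row 0 first, T[0,2] = -(3)/(7) = -0.4286; later rows by forward substitution.
  T[0,:] = [+0.0000  +0.5714  -0.4286  -0.2857  -0.5714]
  T[1,:] = [+0.0000  +0.2449  -1.0408  +0.1633  +0.0408]
  T[2,:] = [+0.0000  -0.3615  +0.3936  -0.1458  +1.1778]
  T[3,:] = [+0.0000  +0.1853  +0.2284  -0.1833  -1.0696]
  T[4,:] = [+0.0000  -0.1918  +0.2357  -0.0935  +0.2207]
|roots of det(T-λI)|: 1.2990, 0.3529, 0.2256, 0.2256, 0.0000.
spectral radius ρ = 1.2990; 1.2990 > 1, so it fails to converge.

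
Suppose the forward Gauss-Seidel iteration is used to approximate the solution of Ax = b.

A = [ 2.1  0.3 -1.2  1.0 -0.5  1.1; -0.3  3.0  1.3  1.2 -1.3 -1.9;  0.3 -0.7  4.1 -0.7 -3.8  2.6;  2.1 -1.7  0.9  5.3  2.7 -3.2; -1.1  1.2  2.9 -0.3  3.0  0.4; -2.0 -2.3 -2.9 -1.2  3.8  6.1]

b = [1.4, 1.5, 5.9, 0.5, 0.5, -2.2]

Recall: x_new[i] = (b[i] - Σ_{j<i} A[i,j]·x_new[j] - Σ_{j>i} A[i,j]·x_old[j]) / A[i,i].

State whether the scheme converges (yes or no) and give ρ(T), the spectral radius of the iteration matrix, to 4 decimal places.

Diagonal D = diag(2.1, 3, 4.1, 5.3, 3, 6.1); L, U strict lower/upper.
T_GS = -(D+L)⁻¹U: row 0 first, T[0,1] = -(0.3)/(2.1) = -0.1429; later rows by forward substitution.
  T[0,:] = [+0.0000 -0.1429 +0.5714 -0.4762 +0.2381 -0.5238]
  T[1,:] = [+0.0000 -0.0143 -0.3762 -0.4476 +0.4571 +0.5810]
  T[2,:] = [+0.0000 +0.0080 -0.1060 +0.1292 +0.9875 -0.4966]
  T[3,:] = [+0.0000 +0.0507 -0.3291 +0.0232 -0.6248 +1.0820]
  T[4,:] = [+0.0000 -0.0493 +0.4296 -0.1181 -1.1126 +0.0305]
  T[5,:] = [+0.0000 -0.0077 -0.3373 -0.1854 +1.2900 +0.0051]
moduli |λ_i(T)| = 1.6541, 0.6450, 0.6450, 0.0547, 0.0062, 0.0000.
ρ = 1.6541; 1.6541 > 1 ⇒ diverges.

no, ρ = 1.6541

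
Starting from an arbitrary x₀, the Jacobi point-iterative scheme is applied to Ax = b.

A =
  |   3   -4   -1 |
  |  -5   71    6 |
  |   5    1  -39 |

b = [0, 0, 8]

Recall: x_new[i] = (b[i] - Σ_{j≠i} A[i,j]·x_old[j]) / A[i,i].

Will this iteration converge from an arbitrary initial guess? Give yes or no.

Let D = diag(3, 71, -39); L, U the strict triangles.
Jacobi T = -D⁻¹(L+U): T[0,1] = -(-4)/(3) = +1.3333; T[0,0] = 0.
  T[0,:] = [+0.0000 +1.3333 +0.3333]
  T[1,:] = [+0.0704 +0.0000 -0.0845]
  T[2,:] = [+0.1282 +0.0256 +0.0000]
eigenvalue magnitudes: 0.4101, 0.2962, 0.1140.
ρ(T) = max|λ| = 0.4101; 0.4101 < 1: convergent.

yes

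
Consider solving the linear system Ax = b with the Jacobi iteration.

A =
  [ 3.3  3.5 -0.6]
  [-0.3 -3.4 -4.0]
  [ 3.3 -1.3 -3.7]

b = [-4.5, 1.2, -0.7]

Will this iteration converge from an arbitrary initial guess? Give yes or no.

Let D = diag(3.3, -3.4, -3.7); L, U the strict triangles.
Jacobi T = -D⁻¹(L+U): T[1,0] = -(-0.3)/(-3.4) = -0.0882; T[1,1] = 0.
  T[0,:] = [+0.0000  -1.0606  +0.1818]
  T[1,:] = [-0.0882  +0.0000  -1.1765]
  T[2,:] = [+0.8919  -0.3514  +0.0000]
|λ(T)| sorted: 1.2504, 0.9458, 0.9458.
ρ(T) = max|λ| = 1.2504; 1.2504 > 1, so it fails to converge.

no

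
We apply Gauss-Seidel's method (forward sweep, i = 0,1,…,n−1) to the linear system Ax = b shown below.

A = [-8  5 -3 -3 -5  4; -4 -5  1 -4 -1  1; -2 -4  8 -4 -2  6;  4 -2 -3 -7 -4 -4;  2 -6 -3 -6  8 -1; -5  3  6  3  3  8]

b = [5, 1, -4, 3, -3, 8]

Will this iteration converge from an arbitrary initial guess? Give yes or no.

A = D + L + U where D = diag(-8, -5, 8, -7, 8, 8).
Gauss-Seidel: T = -(D+L)⁻¹U, row 0 first, T[0,5] = -(4)/(-8) = +0.5000; later rows by forward substitution.
  T[0,:] = [+0.0000, +0.6250, -0.3750, -0.3750, -0.6250, +0.5000]
  T[1,:] = [+0.0000, -0.5000, +0.5000, -0.5000, +0.3000, -0.2000]
  T[2,:] = [+0.0000, -0.0937, +0.1562, +0.1563, +0.2438, -0.7250]
  T[3,:] = [+0.0000, +0.5402, -0.4241, -0.1384, -1.1187, +0.0821]
  T[4,:] = [+0.0000, -0.1613, +0.2093, -0.3265, -0.3664, -0.3603]
  T[5,:] = [+0.0000, +0.5063, -0.4585, +0.0103, -0.1290, +1.0355]
|λ(T)| sorted: 1.1470, 0.7130, 0.4019, 0.1978, 0.0429, 0.0000.
spectral radius ρ = 1.1470; 1.1470 > 1: divergent.

no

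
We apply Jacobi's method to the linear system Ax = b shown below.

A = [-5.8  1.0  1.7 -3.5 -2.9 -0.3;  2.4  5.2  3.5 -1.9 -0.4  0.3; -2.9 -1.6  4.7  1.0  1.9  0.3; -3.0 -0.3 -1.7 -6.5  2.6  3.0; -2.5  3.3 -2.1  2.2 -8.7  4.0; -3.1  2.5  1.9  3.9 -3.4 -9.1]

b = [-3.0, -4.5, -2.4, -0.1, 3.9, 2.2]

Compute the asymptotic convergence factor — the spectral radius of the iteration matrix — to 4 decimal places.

1.2204

A = D + L + U where D = diag(-5.8, 5.2, 4.7, -6.5, -8.7, -9.1).
Jacobi: T = -D⁻¹(L+U), T[5,1] = -(2.5)/(-9.1) = +0.2747; T[5,5] = 0.
  T[0,:] = [+0.0000  +0.1724  +0.2931  -0.6034  -0.5000  -0.0517]
  T[1,:] = [-0.4615  +0.0000  -0.6731  +0.3654  +0.0769  -0.0577]
  T[2,:] = [+0.6170  +0.3404  +0.0000  -0.2128  -0.4043  -0.0638]
  T[3,:] = [-0.4615  -0.0462  -0.2615  +0.0000  +0.4000  +0.4615]
  T[4,:] = [-0.2874  +0.3793  -0.2414  +0.2529  +0.0000  +0.4598]
  T[5,:] = [-0.3407  +0.2747  +0.2088  +0.4286  -0.3736  +0.0000]
moduli |λ_i(T)| = 1.2204, 0.6271, 0.6271, 0.5302, 0.5302, 0.0296.
spectral radius ρ = 1.2204; 1.2204 > 1 ⇒ diverges.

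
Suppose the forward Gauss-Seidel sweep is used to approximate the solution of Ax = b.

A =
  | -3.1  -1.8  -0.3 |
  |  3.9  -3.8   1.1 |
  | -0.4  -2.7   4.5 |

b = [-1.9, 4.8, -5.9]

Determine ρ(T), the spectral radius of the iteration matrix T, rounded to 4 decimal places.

0.4578

A = D + L + U where D = diag(-3.1, -3.8, 4.5).
Gauss-Seidel: T = -(D+L)⁻¹U, row 0 first, T[0,1] = -(-1.8)/(-3.1) = -0.5806; later rows by forward substitution.
  T[0,:] = [+0.0000 -0.5806 -0.0968]
  T[1,:] = [+0.0000 -0.5959 +0.1902]
  T[2,:] = [+0.0000 -0.4092 +0.1055]
|eigenvalues of T|: 0.4578, 0.0326, 0.0000.
spectral radius ρ = 0.4578; 0.4578 < 1, so it converges for any x₀.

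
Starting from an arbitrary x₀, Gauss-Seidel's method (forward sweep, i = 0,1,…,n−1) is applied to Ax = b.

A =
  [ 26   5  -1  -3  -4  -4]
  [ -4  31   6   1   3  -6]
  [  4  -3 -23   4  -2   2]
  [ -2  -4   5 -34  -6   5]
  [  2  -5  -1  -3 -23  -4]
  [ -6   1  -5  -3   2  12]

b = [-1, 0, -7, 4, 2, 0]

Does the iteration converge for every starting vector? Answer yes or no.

Diagonal D = diag(26, 31, -23, -34, -23, 12); L, U strict lower/upper.
T_GS = -(D+L)⁻¹U: row 0 first, T[0,5] = -(-4)/(26) = +0.1538; later rows by forward substitution.
  T[0,:] = [+0.0000 -0.1923 +0.0385 +0.1154 +0.1538 +0.1538]
  T[1,:] = [+0.0000 -0.0248 -0.1886 -0.0174 -0.0769 +0.2134]
  T[2,:] = [+0.0000 -0.0302 +0.0313 +0.1962 -0.0502 +0.0859]
  T[3,:] = [+0.0000 +0.0098 +0.0245 +0.0241 -0.1838 +0.1255]
  T[4,:] = [+0.0000 -0.0113 +0.0398 +0.0021 +0.0563 -0.2270]
  T[5,:] = [+0.0000 -0.1023 +0.0475 +0.1466 +0.0071 +0.1641]
|λ(T)| sorted: 0.3256, 0.1885, 0.1885, 0.0926, 0.0926, 0.0000.
ρ = 0.3256; 0.3256 < 1 ⇒ converges.

yes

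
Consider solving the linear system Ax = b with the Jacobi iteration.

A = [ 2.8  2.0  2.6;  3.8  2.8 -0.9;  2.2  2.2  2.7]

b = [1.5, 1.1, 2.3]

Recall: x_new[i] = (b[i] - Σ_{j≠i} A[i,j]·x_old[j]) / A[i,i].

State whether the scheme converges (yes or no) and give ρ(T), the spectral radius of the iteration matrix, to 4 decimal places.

A = D + L + U where D = diag(2.8, 2.8, 2.7).
Jacobi T = -D⁻¹(L+U): T[2,1] = -(2.2)/(2.7) = -0.8148; T[2,2] = 0.
  T[0,:] = [+0.0000 -0.7143 -0.9286]
  T[1,:] = [-1.3571 +0.0000 +0.3214]
  T[2,:] = [-0.8148 -0.8148 +0.0000]
|λ(T)| sorted: 1.4320, 0.7658, 0.7658.
ρ = 1.4320; 1.4320 > 1: divergent.

no, ρ = 1.4320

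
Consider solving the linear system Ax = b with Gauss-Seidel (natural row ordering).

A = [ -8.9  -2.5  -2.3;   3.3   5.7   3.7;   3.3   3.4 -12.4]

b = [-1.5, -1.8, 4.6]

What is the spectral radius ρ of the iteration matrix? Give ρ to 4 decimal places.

Diagonal D = diag(-8.9, 5.7, -12.4); L, U strict lower/upper.
Gauss-Seidel: T = -(D+L)⁻¹U, row 0 first, T[0,1] = -(-2.5)/(-8.9) = -0.2809; later rows by forward substitution.
  T[0,:] = [+0.0000 -0.2809 -0.2584]
  T[1,:] = [+0.0000 +0.1626 -0.4995]
  T[2,:] = [+0.0000 -0.0302 -0.2057]
|λ(T)| sorted: 0.2429, 0.1998, 0.0000.
spectral radius ρ = 0.2429; 0.2429 < 1, so it converges for any x₀.

0.2429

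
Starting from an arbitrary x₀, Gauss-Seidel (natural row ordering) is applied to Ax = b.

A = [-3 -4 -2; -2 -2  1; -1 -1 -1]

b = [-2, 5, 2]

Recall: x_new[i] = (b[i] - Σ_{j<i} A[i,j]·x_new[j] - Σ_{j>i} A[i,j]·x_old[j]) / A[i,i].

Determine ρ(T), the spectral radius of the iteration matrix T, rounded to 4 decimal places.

1.3333

Diagonal D = diag(-3, -2, -1); L, U strict lower/upper.
T_GS = -(D+L)⁻¹U: row 0 first, T[0,1] = -(-4)/(-3) = -1.3333; later rows by forward substitution.
  T[0,:] = [+0.0000  -1.3333  -0.6667]
  T[1,:] = [+0.0000  +1.3333  +1.1667]
  T[2,:] = [+0.0000  +0.0000  -0.5000]
|λ(T)| sorted: 1.3333, 0.5000, 0.0000.
ρ(T) = max|λ| = 1.3333; 1.3333 > 1: divergent.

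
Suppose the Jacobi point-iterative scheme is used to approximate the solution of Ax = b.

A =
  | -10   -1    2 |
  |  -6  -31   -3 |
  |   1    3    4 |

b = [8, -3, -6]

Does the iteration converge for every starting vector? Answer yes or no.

yes

Let D = diag(-10, -31, 4); L, U the strict triangles.
Jacobi: T = -D⁻¹(L+U), T[0,1] = -(-1)/(-10) = -0.1000; T[0,0] = 0.
  T[0,:] = [+0.0000  -0.1000  +0.2000]
  T[1,:] = [-0.1935  +0.0000  -0.0968]
  T[2,:] = [-0.2500  -0.7500  +0.0000]
|eigenvalues of T|: 0.3451, 0.2777, 0.2777.
ρ = 0.3451; 0.3451 < 1: convergent.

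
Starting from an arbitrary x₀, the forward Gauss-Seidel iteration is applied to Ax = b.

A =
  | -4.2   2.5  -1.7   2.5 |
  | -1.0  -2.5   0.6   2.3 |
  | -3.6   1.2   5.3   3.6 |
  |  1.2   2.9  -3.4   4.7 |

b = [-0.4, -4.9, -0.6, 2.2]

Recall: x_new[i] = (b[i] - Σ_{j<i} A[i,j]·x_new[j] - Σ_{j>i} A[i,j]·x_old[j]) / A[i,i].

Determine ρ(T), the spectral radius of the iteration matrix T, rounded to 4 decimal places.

1.4492

Split A = D + L + U, D = diag(-4.2, -2.5, 5.3, 4.7).
GS T = -(D+L)⁻¹U: row 0 first, T[0,2] = -(-1.7)/(-4.2) = -0.4048; later rows by forward substitution.
  T[0,:] = [+0.0000  +0.5952  -0.4048  +0.5952]
  T[1,:] = [+0.0000  -0.2381  +0.4019  +0.6819]
  T[2,:] = [+0.0000  +0.4582  -0.3659  -0.4293]
  T[3,:] = [+0.0000  +0.3264  -0.4094  -0.8833]
|λ(T)| sorted: 1.4492, 0.1512, 0.1131, 0.0000.
ρ = 1.4492; 1.4492 > 1 ⇒ diverges.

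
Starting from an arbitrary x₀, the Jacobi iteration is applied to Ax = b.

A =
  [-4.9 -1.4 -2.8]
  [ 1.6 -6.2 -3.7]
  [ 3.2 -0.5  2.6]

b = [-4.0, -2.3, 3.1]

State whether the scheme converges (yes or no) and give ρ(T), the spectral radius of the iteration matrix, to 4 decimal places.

A = D + L + U where D = diag(-4.9, -6.2, 2.6).
T_J = -D⁻¹(L+U): T[0,2] = -(-2.8)/(-4.9) = -0.5714; T[0,0] = 0.
  T[0,:] = [+0.0000  -0.2857  -0.5714]
  T[1,:] = [+0.2581  +0.0000  -0.5968]
  T[2,:] = [-1.2308  +0.1923  +0.0000]
|λ(T)| sorted: 0.8854, 0.5187, 0.5187.
ρ = 0.8854; 0.8854 < 1, so it converges for any x₀.

yes, ρ = 0.8854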